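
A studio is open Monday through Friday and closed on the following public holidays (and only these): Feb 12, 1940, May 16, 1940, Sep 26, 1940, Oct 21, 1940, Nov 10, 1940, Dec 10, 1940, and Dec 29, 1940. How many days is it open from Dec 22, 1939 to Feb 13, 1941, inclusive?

295

Dec 22, 1939 is a Friday.
The range spans 420 days (inclusive of both endpoints).
420 = 7 × 60, so the span is exactly 60 full weeks.
Each full week contributes 5 weekdays (Mon–Fri): 60 × 5 = 300.
Holidays: Feb 12, 1940 (Mon); May 16, 1940 (Thu); Sep 26, 1940 (Thu); Oct 21, 1940 (Mon); Nov 10, 1940 (Sun); Dec 10, 1940 (Tue); Dec 29, 1940 (Sun).
5 of the 7 holidays fall on weekdays; the rest are weekends and were already excluded.
Business days: 300 − 5 = 295.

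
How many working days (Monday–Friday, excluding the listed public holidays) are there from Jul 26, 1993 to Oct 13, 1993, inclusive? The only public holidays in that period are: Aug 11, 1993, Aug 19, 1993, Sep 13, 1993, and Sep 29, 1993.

54 working days

Jul 26, 1993 is a Monday.
From Jul 26, 1993 to Oct 13, 1993 is 80 days inclusive.
80 = 7 × 11 + 3, so there are 11 full weeks plus 3 extra days.
Each full week contributes 5 weekdays (Mon–Fri): 11 × 5 = 55.
The 3 extra days are Mon, Tue, Wed — 3 of them qualify.
Total: 55 + 3 = 58.
Holidays: Aug 11, 1993 (Wed); Aug 19, 1993 (Thu); Sep 13, 1993 (Mon); Sep 29, 1993 (Wed).
All 4 holidays fall on weekdays, so subtract 4.
Business days: 58 − 4 = 54.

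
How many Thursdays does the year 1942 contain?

January 1, 1942 is a Thursday.
From January 1, 1942 to December 31, 1942 is 365 days inclusive.
365 = 7 × 52 + 1, so there are 52 full weeks plus 1 extra day.
Each full week contributes one Thursday: 52 so far.
The 1 extra day is Thu — 1 of them qualifies.
Total: 52 + 1 = 53.

53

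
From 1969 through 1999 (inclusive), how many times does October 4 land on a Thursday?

Day of week of October 4 in each year:
1969: Sat, 1970: Sun, 1971: Mon, 1972: Wed, 1973: Thu ✓, 1974: Fri, 1975: Sat, 1976: Mon, 1977: Tue, 1978: Wed, 1979: Thu ✓, 1980: Sat, 1981: Sun, 1982: Mon, 1983: Tue, 1984: Thu ✓, 1985: Fri, 1986: Sat, 1987: Sun, 1988: Tue, 1989: Wed, 1990: Thu ✓, 1991: Fri, 1992: Sun, 1993: Mon, 1994: Tue, 1995: Wed, 1996: Fri, 1997: Sat, 1998: Sun, 1999: Mon
Thursdays: 1973, 1979, 1984, 1990.

4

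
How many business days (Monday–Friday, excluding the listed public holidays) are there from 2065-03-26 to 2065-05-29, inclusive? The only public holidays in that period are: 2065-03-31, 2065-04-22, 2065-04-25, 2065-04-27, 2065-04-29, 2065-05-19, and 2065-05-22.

41

2065-03-26 is a Thursday.
From 2065-03-26 to 2065-05-29 is 65 days inclusive.
65 = 7 × 9 + 2, so there are 9 full weeks plus 2 extra days.
Each full week contributes 5 weekdays (Mon–Fri): 9 × 5 = 45.
The 2 extra days are Thu, Fri — 2 of them qualify.
Total: 45 + 2 = 47.
Holidays: 2065-03-31 (Tue); 2065-04-22 (Wed); 2065-04-25 (Sat); 2065-04-27 (Mon); 2065-04-29 (Wed); 2065-05-19 (Tue); 2065-05-22 (Fri).
6 of the 7 holidays fall on weekdays; the rest are weekends and were already excluded.
Business days: 47 − 6 = 41.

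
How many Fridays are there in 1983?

52

Jan 1, 1983 is a Saturday.
That's 365 days from start to end, counting both.
365 = 7 × 52 + 1, so there are 52 full weeks plus 1 extra day.
Each full week contributes one Friday: 52 so far.
The 1 extra day is Sat — none qualify.
Total: 52 + 0 = 52.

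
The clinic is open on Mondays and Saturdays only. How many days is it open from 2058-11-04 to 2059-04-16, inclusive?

2058-11-04 is a Monday.
That's 164 days from start to end, counting both.
164 = 7 × 23 + 3, so there are 23 full weeks plus 3 extra days.
Each full week contributes 2 days from the set (Mon, Sat): 23 × 2 = 46.
The 3 extra days are Mon, Tue, Wed — 1 of them qualifies.
Total: 46 + 1 = 47.

47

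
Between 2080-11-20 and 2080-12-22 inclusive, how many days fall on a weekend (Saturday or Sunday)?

2080-11-20 is a Wednesday.
The range spans 33 days (inclusive of both endpoints).
33 = 7 × 4 + 5, so there are 4 full weeks plus 5 extra days.
Each full week contributes 2 weekend days (Sat, Sun): 4 × 2 = 8.
The 5 extra days are Wed, Thu, Fri, Sat, Sun — 2 of them qualify.
Total: 8 + 2 = 10.

10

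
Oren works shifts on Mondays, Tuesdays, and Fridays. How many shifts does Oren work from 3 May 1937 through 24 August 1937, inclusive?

50

3 May 1937 is a Monday.
That's 114 days from start to end, counting both.
114 = 7 × 16 + 2, so there are 16 full weeks plus 2 extra days.
Each full week contributes 3 days from the set (Mon, Tue, Fri): 16 × 3 = 48.
The 2 extra days are Mon, Tue — 2 of them qualify.
Total: 48 + 2 = 50.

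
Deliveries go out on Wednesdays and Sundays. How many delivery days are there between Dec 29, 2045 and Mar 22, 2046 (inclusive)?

24

Dec 29, 2045 is a Friday.
That's 84 days from start to end, counting both.
84 = 7 × 12, so the span is exactly 12 full weeks.
Each full week contributes 2 days from the set (Wed, Sun): 12 × 2 = 24.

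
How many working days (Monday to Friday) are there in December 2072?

December 1, 2072 is a Thursday.
That's 31 days from start to end, counting both.
31 = 7 × 4 + 3, so there are 4 full weeks plus 3 extra days.
Each full week contributes 5 weekdays (Mon–Fri): 4 × 5 = 20.
The 3 extra days are Thu, Fri, Sat — 2 of them qualify.
Total: 20 + 2 = 22.

22 weekdays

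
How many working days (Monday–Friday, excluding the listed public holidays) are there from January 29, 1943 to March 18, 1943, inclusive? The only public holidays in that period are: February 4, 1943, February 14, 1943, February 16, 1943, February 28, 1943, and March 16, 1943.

January 29, 1943 is a Friday.
The range spans 49 days (inclusive of both endpoints).
49 = 7 × 7, so the span is exactly 7 full weeks.
Each full week contributes 5 weekdays (Mon–Fri): 7 × 5 = 35.
Holidays: February 4, 1943 (Thu); February 14, 1943 (Sun); February 16, 1943 (Tue); February 28, 1943 (Sun); March 16, 1943 (Tue).
3 of the 5 holidays fall on weekdays; the rest are weekends and were already excluded.
Business days: 35 − 3 = 32.

32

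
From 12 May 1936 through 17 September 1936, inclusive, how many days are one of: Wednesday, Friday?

37

12 May 1936 is a Tuesday.
The range spans 129 days (inclusive of both endpoints).
129 = 7 × 18 + 3, so there are 18 full weeks plus 3 extra days.
Each full week contributes 2 days from the set (Wed, Fri): 18 × 2 = 36.
The 3 extra days are Tuesday, Wednesday, Thursday — 1 of them qualifies.
Total: 36 + 1 = 37.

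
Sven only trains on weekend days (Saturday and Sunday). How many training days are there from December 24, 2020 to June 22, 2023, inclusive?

260

December 24, 2020 is a Thursday.
That's 911 days from start to end, counting both.
911 = 7 × 130 + 1, so there are 130 full weeks plus 1 extra day.
Each full week contributes 2 weekend days (Sat, Sun): 130 × 2 = 260.
The 1 extra day is Thu — none qualify.
Total: 260 + 0 = 260.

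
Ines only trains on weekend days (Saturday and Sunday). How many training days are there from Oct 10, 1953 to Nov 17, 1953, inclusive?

12

Oct 10, 1953 is a Saturday.
That's 39 days from start to end, counting both.
39 = 7 × 5 + 4, so there are 5 full weeks plus 4 extra days.
Each full week contributes 2 weekend days (Sat, Sun): 5 × 2 = 10.
The 4 extra days are Saturday, Sunday, Monday, Tuesday — 2 of them qualify.
Total: 10 + 2 = 12.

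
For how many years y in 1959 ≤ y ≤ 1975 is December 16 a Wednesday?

3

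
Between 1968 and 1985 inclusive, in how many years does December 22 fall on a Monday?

3

Day of week of December 22 in each year:
1968: Sun, 1969: Mon ✓, 1970: Tue, 1971: Wed, 1972: Fri, 1973: Sat, 1974: Sun, 1975: Mon ✓, 1976: Wed, 1977: Thu, 1978: Fri, 1979: Sat, 1980: Mon ✓, 1981: Tue, 1982: Wed, 1983: Thu, 1984: Sat, 1985: Sun
Mondays: 1969, 1975, 1980.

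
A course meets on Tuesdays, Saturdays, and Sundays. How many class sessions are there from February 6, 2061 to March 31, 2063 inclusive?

February 6, 2061 is a Sunday.
That's 784 days from start to end, counting both.
784 = 7 × 112, so the span is exactly 112 full weeks.
Each full week contributes 3 days from the set (Tue, Sat, Sun): 112 × 3 = 336.
Total: 336.

336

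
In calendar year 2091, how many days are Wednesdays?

52

1 January 2091 is a Monday.
That's 365 days from start to end, counting both.
365 = 7 × 52 + 1, so there are 52 full weeks plus 1 extra day.
Each full week contributes one Wednesday: 52 so far.
The 1 extra day is Mon — none qualify.
Total: 52 + 0 = 52.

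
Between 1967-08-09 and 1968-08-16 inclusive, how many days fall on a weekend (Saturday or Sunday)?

106

1967-08-09 is a Wednesday.
From 1967-08-09 to 1968-08-16 is 374 days inclusive.
374 = 7 × 53 + 3, so there are 53 full weeks plus 3 extra days.
Each full week contributes 2 weekend days (Sat, Sun): 53 × 2 = 106.
The 3 extra days are Wed, Thu, Fri — none qualify.
Total: 106 + 0 = 106.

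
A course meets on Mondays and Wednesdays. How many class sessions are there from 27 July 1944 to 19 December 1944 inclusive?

41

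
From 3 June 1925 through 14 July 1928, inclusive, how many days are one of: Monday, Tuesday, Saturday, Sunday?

3 June 1925 is a Wednesday.
That's 1138 days from start to end, counting both.
1138 = 7 × 162 + 4, so there are 162 full weeks plus 4 extra days.
Each full week contributes 4 days from the set (Mon, Tue, Sat, Sun): 162 × 4 = 648.
The 4 extra days are Wednesday, Thursday, Friday, Saturday — 1 of them qualifies.
Total: 648 + 1 = 649.

649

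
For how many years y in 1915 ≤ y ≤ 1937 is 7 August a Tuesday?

4

Day of week of August 7 in each year:
1915: Sat, 1916: Mon, 1917: Tue ✓, 1918: Wed, 1919: Thu, 1920: Sat, 1921: Sun, 1922: Mon, 1923: Tue ✓, 1924: Thu, 1925: Fri, 1926: Sat, 1927: Sun, 1928: Tue ✓, 1929: Wed, 1930: Thu, 1931: Fri, 1932: Sun, 1933: Mon, 1934: Tue ✓, 1935: Wed, 1936: Fri, 1937: Sat
Tuesdays: 1917, 1923, 1928, 1934.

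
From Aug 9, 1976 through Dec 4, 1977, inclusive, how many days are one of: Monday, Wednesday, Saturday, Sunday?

276

Aug 9, 1976 is a Monday.
That's 483 days from start to end, counting both.
483 = 7 × 69, so the span is exactly 69 full weeks.
Each full week contributes 4 days from the set (Mon, Wed, Sat, Sun): 69 × 4 = 276.
Total: 276.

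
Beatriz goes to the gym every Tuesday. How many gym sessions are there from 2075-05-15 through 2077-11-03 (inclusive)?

129 Tuesdays

2075-05-15 is a Wednesday.
The range spans 904 days (inclusive of both endpoints).
904 = 7 × 129 + 1, so there are 129 full weeks plus 1 extra day.
Each full week contributes one Tuesday: 129 so far.
The 1 extra day is Wed — none qualify.
Total: 129 + 0 = 129.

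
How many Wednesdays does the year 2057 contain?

52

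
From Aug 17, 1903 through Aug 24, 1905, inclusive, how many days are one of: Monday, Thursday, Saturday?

Aug 17, 1903 is a Monday.
From Aug 17, 1903 to Aug 24, 1905 is 739 days inclusive.
739 = 7 × 105 + 4, so there are 105 full weeks plus 4 extra days.
Each full week contributes 3 days from the set (Mon, Thu, Sat): 105 × 3 = 315.
The 4 extra days are Mon, Tue, Wed, Thu — 2 of them qualify.
Total: 315 + 2 = 317.

317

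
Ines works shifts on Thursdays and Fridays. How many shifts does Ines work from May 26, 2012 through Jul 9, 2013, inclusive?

116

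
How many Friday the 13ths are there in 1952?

1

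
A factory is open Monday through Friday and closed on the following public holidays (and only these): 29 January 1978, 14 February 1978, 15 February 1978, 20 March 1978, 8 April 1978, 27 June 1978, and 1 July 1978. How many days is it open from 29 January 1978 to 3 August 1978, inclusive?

130 business days

29 January 1978 is a Sunday.
That's 187 days from start to end, counting both.
187 = 7 × 26 + 5, so there are 26 full weeks plus 5 extra days.
Each full week contributes 5 weekdays (Mon–Fri): 26 × 5 = 130.
The 5 extra days are Sun, Mon, Tue, Wed, Thu — 4 of them qualify.
Total: 130 + 4 = 134.
Holidays: 29 January 1978 (Sun); 14 February 1978 (Tue); 15 February 1978 (Wed); 20 March 1978 (Mon); 8 April 1978 (Sat); 27 June 1978 (Tue); 1 July 1978 (Sat).
4 of the 7 holidays fall on weekdays; the rest are weekends and were already excluded.
Business days: 134 − 4 = 130.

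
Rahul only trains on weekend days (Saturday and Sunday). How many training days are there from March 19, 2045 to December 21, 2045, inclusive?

79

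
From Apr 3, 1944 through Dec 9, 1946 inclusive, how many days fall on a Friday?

Apr 3, 1944 is a Monday.
The range spans 981 days (inclusive of both endpoints).
981 = 7 × 140 + 1, so there are 140 full weeks plus 1 extra day.
Each full week contributes one Friday: 140 so far.
The 1 extra day is Monday — none qualify.
Total: 140 + 0 = 140.

140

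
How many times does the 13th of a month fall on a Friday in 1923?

2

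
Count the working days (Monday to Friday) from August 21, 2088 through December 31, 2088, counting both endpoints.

August 21, 2088 is a Saturday.
The range spans 133 days (inclusive of both endpoints).
133 = 7 × 19, so the span is exactly 19 full weeks.
Each full week contributes 5 weekdays (Mon–Fri): 19 × 5 = 95.
Total: 95.

95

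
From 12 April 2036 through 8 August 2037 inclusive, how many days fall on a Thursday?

69

12 April 2036 is a Saturday.
From 12 April 2036 to 8 August 2037 is 484 days inclusive.
484 = 7 × 69 + 1, so there are 69 full weeks plus 1 extra day.
Each full week contributes one Thursday: 69 so far.
The 1 extra day is Saturday — none qualify.
Total: 69 + 0 = 69.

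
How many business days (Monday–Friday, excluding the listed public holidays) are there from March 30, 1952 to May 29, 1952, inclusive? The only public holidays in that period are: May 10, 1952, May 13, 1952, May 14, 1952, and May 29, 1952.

41

March 30, 1952 is a Sunday.
From March 30, 1952 to May 29, 1952 is 61 days inclusive.
61 = 7 × 8 + 5, so there are 8 full weeks plus 5 extra days.
Each full week contributes 5 weekdays (Mon–Fri): 8 × 5 = 40.
The 5 extra days are Sunday, Monday, Tuesday, Wednesday, Thursday — 4 of them qualify.
Total: 40 + 4 = 44.
Holidays: May 10, 1952 (Sat); May 13, 1952 (Tue); May 14, 1952 (Wed); May 29, 1952 (Thu).
3 of the 4 holidays fall on weekdays; the rest are weekends and were already excluded.
Business days: 44 − 3 = 41.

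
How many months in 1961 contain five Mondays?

4

A month has five Mondays exactly when Monday falls within its first (length − 28) days.
Jan: 31 days, starts Sun → 5 of Sun, Mon, Tue ✓
Feb: 28 days, starts Wed → 5 of (none)
Mar: 31 days, starts Wed → 5 of Wed, Thu, Fri
Apr: 30 days, starts Sat → 5 of Sat, Sun
May: 31 days, starts Mon → 5 of Mon, Tue, Wed ✓
Jun: 30 days, starts Thu → 5 of Thu, Fri
Jul: 31 days, starts Sat → 5 of Sat, Sun, Mon ✓
Aug: 31 days, starts Tue → 5 of Tue, Wed, Thu
Sep: 30 days, starts Fri → 5 of Fri, Sat
Oct: 31 days, starts Sun → 5 of Sun, Mon, Tue ✓
Nov: 30 days, starts Wed → 5 of Wed, Thu
Dec: 31 days, starts Fri → 5 of Fri, Sat, Sun
Months with five Mondays: Jan, May, Jul, Oct.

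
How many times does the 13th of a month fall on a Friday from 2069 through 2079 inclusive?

19

Friday-the-13ths by year:
2069: Sep, Dec
2070: Jun
2071: Feb, Mar, Nov
2072: May
2073: Jan, Oct
2074: Apr, Jul
2075: Sep, Dec
2076: Mar, Nov
2077: Aug
2078: May
2079: Jan, Oct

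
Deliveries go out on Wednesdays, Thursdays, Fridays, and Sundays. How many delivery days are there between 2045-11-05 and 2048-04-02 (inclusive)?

503

2045-11-05 is a Sunday.
From 2045-11-05 to 2048-04-02 is 880 days inclusive.
880 = 7 × 125 + 5, so there are 125 full weeks plus 5 extra days.
Each full week contributes 4 days from the set (Wed, Thu, Fri, Sun): 125 × 4 = 500.
The 5 extra days are Sun, Mon, Tue, Wed, Thu — 3 of them qualify.
Total: 500 + 3 = 503.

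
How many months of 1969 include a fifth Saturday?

4

A month has five Saturdays exactly when Saturday falls within its first (length − 28) days.
Jan: 31 days, starts Wed → 5 of Wed, Thu, Fri
Feb: 28 days, starts Sat → 5 of (none)
Mar: 31 days, starts Sat → 5 of Sat, Sun, Mon ✓
Apr: 30 days, starts Tue → 5 of Tue, Wed
May: 31 days, starts Thu → 5 of Thu, Fri, Sat ✓
Jun: 30 days, starts Sun → 5 of Sun, Mon
Jul: 31 days, starts Tue → 5 of Tue, Wed, Thu
Aug: 31 days, starts Fri → 5 of Fri, Sat, Sun ✓
Sep: 30 days, starts Mon → 5 of Mon, Tue
Oct: 31 days, starts Wed → 5 of Wed, Thu, Fri
Nov: 30 days, starts Sat → 5 of Sat, Sun ✓
Dec: 31 days, starts Mon → 5 of Mon, Tue, Wed
Months with five Saturdays: Mar, May, Aug, Nov.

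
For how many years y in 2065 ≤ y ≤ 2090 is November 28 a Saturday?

4

Day of week of November 28 in each year:
2065: Sat ✓, 2066: Sun, 2067: Mon, 2068: Wed, 2069: Thu, 2070: Fri, 2071: Sat ✓, 2072: Mon, 2073: Tue, 2074: Wed, 2075: Thu, 2076: Sat ✓, 2077: Sun, 2078: Mon, 2079: Tue, 2080: Thu, 2081: Fri, 2082: Sat ✓, 2083: Sun, 2084: Tue, 2085: Wed, 2086: Thu, 2087: Fri, 2088: Sun, 2089: Mon, 2090: Tue
Saturdays: 2065, 2071, 2076, 2082.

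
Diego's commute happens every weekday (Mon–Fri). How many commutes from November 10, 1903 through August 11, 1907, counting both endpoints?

November 10, 1903 is a Tuesday.
That's 1371 days from start to end, counting both.
1371 = 7 × 195 + 6, so there are 195 full weeks plus 6 extra days.
Each full week contributes 5 weekdays (Mon–Fri): 195 × 5 = 975.
The 6 extra days are Tue, Wed, Thu, Fri, Sat, Sun — 4 of them qualify.
Total: 975 + 4 = 979.

979 weekdays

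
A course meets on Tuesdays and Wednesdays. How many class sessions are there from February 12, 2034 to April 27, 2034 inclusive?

22

February 12, 2034 is a Sunday.
From February 12, 2034 to April 27, 2034 is 75 days inclusive.
75 = 7 × 10 + 5, so there are 10 full weeks plus 5 extra days.
Each full week contributes 2 days from the set (Tue, Wed): 10 × 2 = 20.
The 5 extra days are Sun, Mon, Tue, Wed, Thu — 2 of them qualify.
Total: 20 + 2 = 22.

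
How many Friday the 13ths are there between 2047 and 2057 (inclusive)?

18

Friday-the-13ths by year:
2047: Sep, Dec
2048: Mar, Nov
2049: Aug
2050: May
2051: Jan, Oct
2052: Sep, Dec
2053: Jun
2054: Feb, Mar, Nov
2055: Aug
2056: Oct
2057: Apr, Jul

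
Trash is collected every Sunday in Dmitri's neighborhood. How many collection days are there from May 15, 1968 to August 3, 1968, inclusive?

May 15, 1968 is a Wednesday.
From May 15, 1968 to August 3, 1968 is 81 days inclusive.
81 = 7 × 11 + 4, so there are 11 full weeks plus 4 extra days.
Each full week contributes one Sunday: 11 so far.
The 4 extra days are Wednesday, Thursday, Friday, Saturday — none qualify.
Total: 11 + 0 = 11.

11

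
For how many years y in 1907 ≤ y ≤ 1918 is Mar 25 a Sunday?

1

Day of week of March 25 in each year:
1907: Mon, 1908: Wed, 1909: Thu, 1910: Fri, 1911: Sat, 1912: Mon, 1913: Tue, 1914: Wed, 1915: Thu, 1916: Sat, 1917: Sun ✓, 1918: Mon
Sundays: 1917.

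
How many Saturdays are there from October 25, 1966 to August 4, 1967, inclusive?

October 25, 1966 is a Tuesday.
The range spans 284 days (inclusive of both endpoints).
284 = 7 × 40 + 4, so there are 40 full weeks plus 4 extra days.
Each full week contributes one Saturday: 40 so far.
The 4 extra days are Tuesday, Wednesday, Thursday, Friday — none qualify.
Total: 40 + 0 = 40.

40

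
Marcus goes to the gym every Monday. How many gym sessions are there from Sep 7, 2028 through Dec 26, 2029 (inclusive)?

68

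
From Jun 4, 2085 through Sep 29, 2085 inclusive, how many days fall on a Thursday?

17

Jun 4, 2085 is a Monday.
From Jun 4, 2085 to Sep 29, 2085 is 118 days inclusive.
118 = 7 × 16 + 6, so there are 16 full weeks plus 6 extra days.
Each full week contributes one Thursday: 16 so far.
The 6 extra days are Monday, Tuesday, Wednesday, Thursday, Friday, Saturday — 1 of them qualifies.
Total: 16 + 1 = 17.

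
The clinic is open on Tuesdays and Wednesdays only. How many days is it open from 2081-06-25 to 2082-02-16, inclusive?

67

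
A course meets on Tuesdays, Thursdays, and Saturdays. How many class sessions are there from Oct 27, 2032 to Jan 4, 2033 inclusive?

Oct 27, 2032 is a Wednesday.
From Oct 27, 2032 to Jan 4, 2033 is 70 days inclusive.
70 = 7 × 10, so the span is exactly 10 full weeks.
Each full week contributes 3 days from the set (Tue, Thu, Sat): 10 × 3 = 30.

30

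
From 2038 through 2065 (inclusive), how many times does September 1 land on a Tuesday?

Day of week of September 1 in each year:
2038: Wed, 2039: Thu, 2040: Sat, 2041: Sun, 2042: Mon, 2043: Tue ✓, 2044: Thu, 2045: Fri, 2046: Sat, 2047: Sun, 2048: Tue ✓, 2049: Wed, 2050: Thu, 2051: Fri, 2052: Sun, 2053: Mon, 2054: Tue ✓, 2055: Wed, 2056: Fri, 2057: Sat, 2058: Sun, 2059: Mon, 2060: Wed, 2061: Thu, 2062: Fri, 2063: Sat, 2064: Mon, 2065: Tue ✓
Tuesdays: 2043, 2048, 2054, 2065.

4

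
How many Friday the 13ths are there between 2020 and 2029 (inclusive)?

Friday-the-13ths by year:
2020: Mar, Nov
2021: Aug
2022: May
2023: Jan, Oct
2024: Sep, Dec
2025: Jun
2026: Feb, Mar, Nov
2027: Aug
2028: Oct
2029: Apr, Jul

16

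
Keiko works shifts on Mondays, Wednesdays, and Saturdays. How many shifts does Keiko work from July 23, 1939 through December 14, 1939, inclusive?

July 23, 1939 is a Sunday.
The range spans 145 days (inclusive of both endpoints).
145 = 7 × 20 + 5, so there are 20 full weeks plus 5 extra days.
Each full week contributes 3 days from the set (Mon, Wed, Sat): 20 × 3 = 60.
The 5 extra days are Sunday, Monday, Tuesday, Wednesday, Thursday — 2 of them qualify.
Total: 60 + 2 = 62.

62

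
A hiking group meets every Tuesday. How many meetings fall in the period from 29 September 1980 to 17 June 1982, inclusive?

90

29 September 1980 is a Monday.
From 29 September 1980 to 17 June 1982 is 627 days inclusive.
627 = 7 × 89 + 4, so there are 89 full weeks plus 4 extra days.
Each full week contributes one Tuesday: 89 so far.
The 4 extra days are Monday, Tuesday, Wednesday, Thursday — 1 of them qualifies.
Total: 89 + 1 = 90.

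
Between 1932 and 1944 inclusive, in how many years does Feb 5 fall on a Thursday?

Day of week of February 5 in each year:
1932: Fri, 1933: Sun, 1934: Mon, 1935: Tue, 1936: Wed, 1937: Fri, 1938: Sat, 1939: Sun, 1940: Mon, 1941: Wed, 1942: Thu ✓, 1943: Fri, 1944: Sat
Thursdays: 1942.

1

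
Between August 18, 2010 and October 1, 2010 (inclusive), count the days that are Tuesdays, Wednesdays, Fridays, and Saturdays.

August 18, 2010 is a Wednesday.
That's 45 days from start to end, counting both.
45 = 7 × 6 + 3, so there are 6 full weeks plus 3 extra days.
Each full week contributes 4 days from the set (Tue, Wed, Fri, Sat): 6 × 4 = 24.
The 3 extra days are Wednesday, Thursday, Friday — 2 of them qualify.
Total: 24 + 2 = 26.

26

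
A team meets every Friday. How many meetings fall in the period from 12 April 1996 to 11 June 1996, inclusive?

12 April 1996 is a Friday.
From 12 April 1996 to 11 June 1996 is 61 days inclusive.
61 = 7 × 8 + 5, so there are 8 full weeks plus 5 extra days.
Each full week contributes one Friday: 8 so far.
The 5 extra days are Friday, Saturday, Sunday, Monday, Tuesday — 1 of them qualifies.
Total: 8 + 1 = 9.

9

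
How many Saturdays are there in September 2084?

Sep 1, 2084 is a Friday.
The range spans 30 days (inclusive of both endpoints).
30 = 7 × 4 + 2, so there are 4 full weeks plus 2 extra days.
Each full week contributes one Saturday: 4 so far.
The 2 extra days are Fri, Sat — 1 of them qualifies.
Total: 4 + 1 = 5.

5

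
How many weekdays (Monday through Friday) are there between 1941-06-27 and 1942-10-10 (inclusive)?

1941-06-27 is a Friday.
From 1941-06-27 to 1942-10-10 is 471 days inclusive.
471 = 7 × 67 + 2, so there are 67 full weeks plus 2 extra days.
Each full week contributes 5 weekdays (Mon–Fri): 67 × 5 = 335.
The 2 extra days are Friday, Saturday — 1 of them qualifies.
Total: 335 + 1 = 336.

336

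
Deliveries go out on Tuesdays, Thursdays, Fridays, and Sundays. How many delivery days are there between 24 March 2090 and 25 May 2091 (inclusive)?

245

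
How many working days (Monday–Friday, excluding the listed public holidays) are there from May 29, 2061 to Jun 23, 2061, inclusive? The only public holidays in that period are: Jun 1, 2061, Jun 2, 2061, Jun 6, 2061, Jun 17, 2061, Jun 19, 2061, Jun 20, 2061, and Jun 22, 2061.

13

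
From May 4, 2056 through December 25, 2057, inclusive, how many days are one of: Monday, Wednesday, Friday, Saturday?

May 4, 2056 is a Thursday.
From May 4, 2056 to December 25, 2057 is 601 days inclusive.
601 = 7 × 85 + 6, so there are 85 full weeks plus 6 extra days.
Each full week contributes 4 days from the set (Mon, Wed, Fri, Sat): 85 × 4 = 340.
The 6 extra days are Thu, Fri, Sat, Sun, Mon, Tue — 3 of them qualify.
Total: 340 + 3 = 343.

343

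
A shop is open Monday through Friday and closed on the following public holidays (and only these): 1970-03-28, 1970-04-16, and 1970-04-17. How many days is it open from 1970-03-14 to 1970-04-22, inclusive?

26 working days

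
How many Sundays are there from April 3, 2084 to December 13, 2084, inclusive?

36

April 3, 2084 is a Monday.
That's 255 days from start to end, counting both.
255 = 7 × 36 + 3, so there are 36 full weeks plus 3 extra days.
Each full week contributes one Sunday: 36 so far.
The 3 extra days are Monday, Tuesday, Wednesday — none qualify.
Total: 36 + 0 = 36.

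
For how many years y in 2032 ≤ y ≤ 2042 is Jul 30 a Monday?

2

Day of week of July 30 in each year:
2032: Fri, 2033: Sat, 2034: Sun, 2035: Mon ✓, 2036: Wed, 2037: Thu, 2038: Fri, 2039: Sat, 2040: Mon ✓, 2041: Tue, 2042: Wed
Mondays: 2035, 2040.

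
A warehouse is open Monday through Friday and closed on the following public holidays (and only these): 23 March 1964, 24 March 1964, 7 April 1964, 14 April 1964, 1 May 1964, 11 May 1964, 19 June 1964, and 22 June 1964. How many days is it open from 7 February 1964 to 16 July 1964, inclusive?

107

7 February 1964 is a Friday.
From 7 February 1964 to 16 July 1964 is 161 days inclusive.
161 = 7 × 23, so the span is exactly 23 full weeks.
Each full week contributes 5 weekdays (Mon–Fri): 23 × 5 = 115.
Holidays: 23 March 1964 (Mon); 24 March 1964 (Tue); 7 April 1964 (Tue); 14 April 1964 (Tue); 1 May 1964 (Fri); 11 May 1964 (Mon); 19 June 1964 (Fri); 22 June 1964 (Mon).
All 8 holidays fall on weekdays, so subtract 8.
Business days: 115 − 8 = 107.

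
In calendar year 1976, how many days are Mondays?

Jan 1, 1976 is a Thursday.
The range spans 366 days (inclusive of both endpoints).
366 = 7 × 52 + 2, so there are 52 full weeks plus 2 extra days.
Each full week contributes one Monday: 52 so far.
The 2 extra days are Thursday, Friday — none qualify.
Total: 52 + 0 = 52.

52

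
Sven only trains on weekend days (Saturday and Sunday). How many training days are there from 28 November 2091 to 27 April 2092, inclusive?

44

28 November 2091 is a Wednesday.
The range spans 152 days (inclusive of both endpoints).
152 = 7 × 21 + 5, so there are 21 full weeks plus 5 extra days.
Each full week contributes 2 weekend days (Sat, Sun): 21 × 2 = 42.
The 5 extra days are Wednesday, Thursday, Friday, Saturday, Sunday — 2 of them qualify.
Total: 42 + 2 = 44.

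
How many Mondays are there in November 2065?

5

Nov 1, 2065 is a Sunday.
The range spans 30 days (inclusive of both endpoints).
30 = 7 × 4 + 2, so there are 4 full weeks plus 2 extra days.
Each full week contributes one Monday: 4 so far.
The 2 extra days are Sun, Mon — 1 of them qualifies.
Total: 4 + 1 = 5.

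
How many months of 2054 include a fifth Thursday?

5

A month has five Thursdays exactly when Thursday falls within its first (length − 28) days.
Jan: 31 days, starts Thu → 5 of Thu, Fri, Sat ✓
Feb: 28 days, starts Sun → 5 of (none)
Mar: 31 days, starts Sun → 5 of Sun, Mon, Tue
Apr: 30 days, starts Wed → 5 of Wed, Thu ✓
May: 31 days, starts Fri → 5 of Fri, Sat, Sun
Jun: 30 days, starts Mon → 5 of Mon, Tue
Jul: 31 days, starts Wed → 5 of Wed, Thu, Fri ✓
Aug: 31 days, starts Sat → 5 of Sat, Sun, Mon
Sep: 30 days, starts Tue → 5 of Tue, Wed
Oct: 31 days, starts Thu → 5 of Thu, Fri, Sat ✓
Nov: 30 days, starts Sun → 5 of Sun, Mon
Dec: 31 days, starts Tue → 5 of Tue, Wed, Thu ✓
Months with five Thursdays: Jan, Apr, Jul, Oct, Dec.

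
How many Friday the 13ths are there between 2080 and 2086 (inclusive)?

Friday-the-13ths by year:
2080: Sep, Dec
2081: Jun
2082: Feb, Mar, Nov
2083: Aug
2084: Oct
2085: Apr, Jul
2086: Sep, Dec

12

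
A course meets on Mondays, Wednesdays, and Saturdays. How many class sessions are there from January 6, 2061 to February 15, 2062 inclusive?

174

January 6, 2061 is a Thursday.
That's 406 days from start to end, counting both.
406 = 7 × 58, so the span is exactly 58 full weeks.
Each full week contributes 3 days from the set (Mon, Wed, Sat): 58 × 3 = 174.
Total: 174.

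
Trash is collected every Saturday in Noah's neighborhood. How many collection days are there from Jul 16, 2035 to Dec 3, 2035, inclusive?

20 Saturdays

Jul 16, 2035 is a Monday.
That's 141 days from start to end, counting both.
141 = 7 × 20 + 1, so there are 20 full weeks plus 1 extra day.
Each full week contributes one Saturday: 20 so far.
The 1 extra day is Mon — none qualify.
Total: 20 + 0 = 20.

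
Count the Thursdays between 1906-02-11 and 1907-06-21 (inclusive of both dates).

71

1906-02-11 is a Sunday.
The range spans 496 days (inclusive of both endpoints).
496 = 7 × 70 + 6, so there are 70 full weeks plus 6 extra days.
Each full week contributes one Thursday: 70 so far.
The 6 extra days are Sunday, Monday, Tuesday, Wednesday, Thursday, Friday — 1 of them qualifies.
Total: 70 + 1 = 71.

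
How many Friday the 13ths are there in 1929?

2

The 13th falls on a Friday when the month's 13th has weekday Fri.
Jan 13 is Sun; Feb 13 is Wed; Mar 13 is Wed; Apr 13 is Sat; May 13 is Mon; Jun 13 is Thu; Jul 13 is Sat; Aug 13 is Tue; Sep 13 is Fri ✓; Oct 13 is Sun; Nov 13 is Wed; Dec 13 is Fri ✓.
Friday the 13ths: Sep, Dec.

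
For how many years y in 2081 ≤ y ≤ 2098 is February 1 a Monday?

Day of week of February 1 in each year:
2081: Sat, 2082: Sun, 2083: Mon ✓, 2084: Tue, 2085: Thu, 2086: Fri, 2087: Sat, 2088: Sun, 2089: Tue, 2090: Wed, 2091: Thu, 2092: Fri, 2093: Sun, 2094: Mon ✓, 2095: Tue, 2096: Wed, 2097: Fri, 2098: Sat
Mondays: 2083, 2094.

2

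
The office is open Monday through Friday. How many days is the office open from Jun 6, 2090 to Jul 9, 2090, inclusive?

24 weekdays

Jun 6, 2090 is a Tuesday.
From Jun 6, 2090 to Jul 9, 2090 is 34 days inclusive.
34 = 7 × 4 + 6, so there are 4 full weeks plus 6 extra days.
Each full week contributes 5 weekdays (Mon–Fri): 4 × 5 = 20.
The 6 extra days are Tue, Wed, Thu, Fri, Sat, Sun — 4 of them qualify.
Total: 20 + 4 = 24.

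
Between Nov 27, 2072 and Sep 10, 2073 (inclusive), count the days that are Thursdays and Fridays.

82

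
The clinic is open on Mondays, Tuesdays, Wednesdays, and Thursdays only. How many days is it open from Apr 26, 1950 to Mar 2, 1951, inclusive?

Apr 26, 1950 is a Wednesday.
From Apr 26, 1950 to Mar 2, 1951 is 311 days inclusive.
311 = 7 × 44 + 3, so there are 44 full weeks plus 3 extra days.
Each full week contributes 4 days from the set (Mon, Tue, Wed, Thu): 44 × 4 = 176.
The 3 extra days are Wed, Thu, Fri — 2 of them qualify.
Total: 176 + 2 = 178.

178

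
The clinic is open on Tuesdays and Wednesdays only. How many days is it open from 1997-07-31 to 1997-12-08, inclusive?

36

1997-07-31 is a Thursday.
That's 131 days from start to end, counting both.
131 = 7 × 18 + 5, so there are 18 full weeks plus 5 extra days.
Each full week contributes 2 days from the set (Tue, Wed): 18 × 2 = 36.
The 5 extra days are Thu, Fri, Sat, Sun, Mon — none qualify.
Total: 36 + 0 = 36.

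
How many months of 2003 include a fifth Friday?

A month has five Fridays exactly when Friday falls within its first (length − 28) days.
Jan: 31 days, starts Wed → 5 of Wed, Thu, Fri ✓
Feb: 28 days, starts Sat → 5 of (none)
Mar: 31 days, starts Sat → 5 of Sat, Sun, Mon
Apr: 30 days, starts Tue → 5 of Tue, Wed
May: 31 days, starts Thu → 5 of Thu, Fri, Sat ✓
Jun: 30 days, starts Sun → 5 of Sun, Mon
Jul: 31 days, starts Tue → 5 of Tue, Wed, Thu
Aug: 31 days, starts Fri → 5 of Fri, Sat, Sun ✓
Sep: 30 days, starts Mon → 5 of Mon, Tue
Oct: 31 days, starts Wed → 5 of Wed, Thu, Fri ✓
Nov: 30 days, starts Sat → 5 of Sat, Sun
Dec: 31 days, starts Mon → 5 of Mon, Tue, Wed
Months with five Fridays: Jan, May, Aug, Oct.

4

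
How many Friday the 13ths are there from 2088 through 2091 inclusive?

7

Friday-the-13ths by year:
2088: Feb, Aug
2089: May
2090: Jan, Oct
2091: Apr, Jul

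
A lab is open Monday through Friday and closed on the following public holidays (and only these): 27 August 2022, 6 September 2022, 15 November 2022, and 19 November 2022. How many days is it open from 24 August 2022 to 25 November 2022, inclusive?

24 August 2022 is a Wednesday.
The range spans 94 days (inclusive of both endpoints).
94 = 7 × 13 + 3, so there are 13 full weeks plus 3 extra days.
Each full week contributes 5 weekdays (Mon–Fri): 13 × 5 = 65.
The 3 extra days are Wed, Thu, Fri — 3 of them qualify.
Total: 65 + 3 = 68.
Holidays: 27 August 2022 (Sat); 6 September 2022 (Tue); 15 November 2022 (Tue); 19 November 2022 (Sat).
2 of the 4 holidays fall on weekdays; the rest are weekends and were already excluded.
Business days: 68 − 2 = 66.

66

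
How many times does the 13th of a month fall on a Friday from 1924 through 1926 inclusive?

Friday-the-13ths by year:
1924: Jun
1925: Feb, Mar, Nov
1926: Aug

5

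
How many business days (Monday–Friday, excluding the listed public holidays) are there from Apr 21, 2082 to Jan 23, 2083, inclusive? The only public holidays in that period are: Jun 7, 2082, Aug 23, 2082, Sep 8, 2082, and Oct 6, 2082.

Apr 21, 2082 is a Tuesday.
That's 278 days from start to end, counting both.
278 = 7 × 39 + 5, so there are 39 full weeks plus 5 extra days.
Each full week contributes 5 weekdays (Mon–Fri): 39 × 5 = 195.
The 5 extra days are Tue, Wed, Thu, Fri, Sat — 4 of them qualify.
Total: 195 + 4 = 199.
Holidays: Jun 7, 2082 (Sun); Aug 23, 2082 (Sun); Sep 8, 2082 (Tue); Oct 6, 2082 (Tue).
2 of the 4 holidays fall on weekdays; the rest are weekends and were already excluded.
Business days: 199 − 2 = 197.

197 business days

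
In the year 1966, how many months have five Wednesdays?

4

A month has five Wednesdays exactly when Wednesday falls within its first (length − 28) days.
Jan: 31 days, starts Sat → 5 of Sat, Sun, Mon
Feb: 28 days, starts Tue → 5 of (none)
Mar: 31 days, starts Tue → 5 of Tue, Wed, Thu ✓
Apr: 30 days, starts Fri → 5 of Fri, Sat
May: 31 days, starts Sun → 5 of Sun, Mon, Tue
Jun: 30 days, starts Wed → 5 of Wed, Thu ✓
Jul: 31 days, starts Fri → 5 of Fri, Sat, Sun
Aug: 31 days, starts Mon → 5 of Mon, Tue, Wed ✓
Sep: 30 days, starts Thu → 5 of Thu, Fri
Oct: 31 days, starts Sat → 5 of Sat, Sun, Mon
Nov: 30 days, starts Tue → 5 of Tue, Wed ✓
Dec: 31 days, starts Thu → 5 of Thu, Fri, Sat
Months with five Wednesdays: Mar, Jun, Aug, Nov.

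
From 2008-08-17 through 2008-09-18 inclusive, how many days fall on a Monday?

5

2008-08-17 is a Sunday.
The range spans 33 days (inclusive of both endpoints).
33 = 7 × 4 + 5, so there are 4 full weeks plus 5 extra days.
Each full week contributes one Monday: 4 so far.
The 5 extra days are Sunday, Monday, Tuesday, Wednesday, Thursday — 1 of them qualifies.
Total: 4 + 1 = 5.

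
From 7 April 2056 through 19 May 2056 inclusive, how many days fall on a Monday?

7 April 2056 is a Friday.
The range spans 43 days (inclusive of both endpoints).
43 = 7 × 6 + 1, so there are 6 full weeks plus 1 extra day.
Each full week contributes one Monday: 6 so far.
The 1 extra day is Fri — none qualify.
Total: 6 + 0 = 6.

6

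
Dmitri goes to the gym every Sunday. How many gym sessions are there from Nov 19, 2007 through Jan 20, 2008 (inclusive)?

9

Nov 19, 2007 is a Monday.
From Nov 19, 2007 to Jan 20, 2008 is 63 days inclusive.
63 = 7 × 9, so the span is exactly 9 full weeks.
Each full week contributes one Sunday: 9 so far.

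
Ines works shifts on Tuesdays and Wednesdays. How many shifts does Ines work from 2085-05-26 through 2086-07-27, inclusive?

2085-05-26 is a Saturday.
The range spans 428 days (inclusive of both endpoints).
428 = 7 × 61 + 1, so there are 61 full weeks plus 1 extra day.
Each full week contributes 2 days from the set (Tue, Wed): 61 × 2 = 122.
The 1 extra day is Saturday — none qualify.
Total: 122 + 0 = 122.

122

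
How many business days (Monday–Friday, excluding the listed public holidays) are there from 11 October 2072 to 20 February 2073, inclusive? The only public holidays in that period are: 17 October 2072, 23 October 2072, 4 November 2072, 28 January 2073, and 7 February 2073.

11 October 2072 is a Tuesday.
From 11 October 2072 to 20 February 2073 is 133 days inclusive.
133 = 7 × 19, so the span is exactly 19 full weeks.
Each full week contributes 5 weekdays (Mon–Fri): 19 × 5 = 95.
Total: 95.
Holidays: 17 October 2072 (Mon); 23 October 2072 (Sun); 4 November 2072 (Fri); 28 January 2073 (Sat); 7 February 2073 (Tue).
3 of the 5 holidays fall on weekdays; the rest are weekends and were already excluded.
Business days: 95 − 3 = 92.

92 business days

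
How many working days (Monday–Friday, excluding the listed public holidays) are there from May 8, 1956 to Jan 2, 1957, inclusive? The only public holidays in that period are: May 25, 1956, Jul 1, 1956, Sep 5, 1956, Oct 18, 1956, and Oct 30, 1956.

May 8, 1956 is a Tuesday.
That's 240 days from start to end, counting both.
240 = 7 × 34 + 2, so there are 34 full weeks plus 2 extra days.
Each full week contributes 5 weekdays (Mon–Fri): 34 × 5 = 170.
The 2 extra days are Tuesday, Wednesday — 2 of them qualify.
Total: 170 + 2 = 172.
Holidays: May 25, 1956 (Fri); Jul 1, 1956 (Sun); Sep 5, 1956 (Wed); Oct 18, 1956 (Thu); Oct 30, 1956 (Tue).
4 of the 5 holidays fall on weekdays; the rest are weekends and were already excluded.
Business days: 172 − 4 = 168.

168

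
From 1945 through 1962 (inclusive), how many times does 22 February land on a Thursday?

3

Day of week of February 22 in each year:
1945: Thu ✓, 1946: Fri, 1947: Sat, 1948: Sun, 1949: Tue, 1950: Wed, 1951: Thu ✓, 1952: Fri, 1953: Sun, 1954: Mon, 1955: Tue, 1956: Wed, 1957: Fri, 1958: Sat, 1959: Sun, 1960: Mon, 1961: Wed, 1962: Thu ✓
Thursdays: 1945, 1951, 1962.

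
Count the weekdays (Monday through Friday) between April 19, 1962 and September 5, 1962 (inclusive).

100

April 19, 1962 is a Thursday.
The range spans 140 days (inclusive of both endpoints).
140 = 7 × 20, so the span is exactly 20 full weeks.
Each full week contributes 5 weekdays (Mon–Fri): 20 × 5 = 100.
Total: 100.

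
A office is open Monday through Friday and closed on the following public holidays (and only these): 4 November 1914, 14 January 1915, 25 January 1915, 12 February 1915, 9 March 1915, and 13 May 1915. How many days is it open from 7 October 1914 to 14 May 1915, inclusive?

152

7 October 1914 is a Wednesday.
That's 220 days from start to end, counting both.
220 = 7 × 31 + 3, so there are 31 full weeks plus 3 extra days.
Each full week contributes 5 weekdays (Mon–Fri): 31 × 5 = 155.
The 3 extra days are Wed, Thu, Fri — 3 of them qualify.
Total: 155 + 3 = 158.
Holidays: 4 November 1914 (Wed); 14 January 1915 (Thu); 25 January 1915 (Mon); 12 February 1915 (Fri); 9 March 1915 (Tue); 13 May 1915 (Thu).
All 6 holidays fall on weekdays, so subtract 6.
Business days: 158 − 6 = 152.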